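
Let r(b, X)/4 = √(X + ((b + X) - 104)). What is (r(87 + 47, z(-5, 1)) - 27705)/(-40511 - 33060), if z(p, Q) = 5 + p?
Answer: 27705/73571 - 4*√30/73571 ≈ 0.37628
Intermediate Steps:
r(b, X) = 4*√(-104 + b + 2*X) (r(b, X) = 4*√(X + ((b + X) - 104)) = 4*√(X + ((X + b) - 104)) = 4*√(X + (-104 + X + b)) = 4*√(-104 + b + 2*X))
(r(87 + 47, z(-5, 1)) - 27705)/(-40511 - 33060) = (4*√(-104 + (87 + 47) + 2*(5 - 5)) - 27705)/(-40511 - 33060) = (4*√(-104 + 134 + 2*0) - 27705)/(-73571) = (4*√(-104 + 134 + 0) - 27705)*(-1/73571) = (4*√30 - 27705)*(-1/73571) = (-27705 + 4*√30)*(-1/73571) = 27705/73571 - 4*√30/73571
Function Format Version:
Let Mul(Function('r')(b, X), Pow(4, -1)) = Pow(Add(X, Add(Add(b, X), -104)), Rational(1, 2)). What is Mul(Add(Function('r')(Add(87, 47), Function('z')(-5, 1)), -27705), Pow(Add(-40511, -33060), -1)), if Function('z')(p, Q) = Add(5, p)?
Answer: Add(Rational(27705, 73571), Mul(Rational(-4, 73571), Pow(30, Rational(1, 2)))) ≈ 0.37628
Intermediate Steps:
Function('r')(b, X) = Mul(4, Pow(Add(-104, b, Mul(2, X)), Rational(1, 2))) (Function('r')(b, X) = Mul(4, Pow(Add(X, Add(Add(b, X), -104)), Rational(1, 2))) = Mul(4, Pow(Add(X, Add(Add(X, b), -104)), Rational(1, 2))) = Mul(4, Pow(Add(X, Add(-104, X, b)), Rational(1, 2))) = Mul(4, Pow(Add(-104, b, Mul(2, X)), Rational(1, 2))))
Mul(Add(Function('r')(Add(87, 47), Function('z')(-5, 1)), -27705), Pow(Add(-40511, -33060), -1)) = Mul(Add(Mul(4, Pow(Add(-104, Add(87, 47), Mul(2, Add(5, -5))), Rational(1, 2))), -27705), Pow(Add(-40511, -33060), -1)) = Mul(Add(Mul(4, Pow(Add(-104, 134, Mul(2, 0)), Rational(1, 2))), -27705), Pow(-73571, -1)) = Mul(Add(Mul(4, Pow(Add(-104, 134, 0), Rational(1, 2))), -27705), Rational(-1, 73571)) = Mul(Add(Mul(4, Pow(30, Rational(1, 2))), -27705), Rational(-1, 73571)) = Mul(Add(-27705, Mul(4, Pow(30, Rational(1, 2)))), Rational(-1, 73571)) = Add(Rational(27705, 73571), Mul(Rational(-4, 73571), Pow(30, Rational(1, 2))))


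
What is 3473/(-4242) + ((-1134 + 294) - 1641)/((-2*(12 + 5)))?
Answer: 2601580/36057 ≈ 72.152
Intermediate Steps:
3473/(-4242) + ((-1134 + 294) - 1641)/((-2*(12 + 5))) = 3473*(-1/4242) + (-840 - 1641)/((-2*17)) = -3473/4242 - 2481/(-34) = -3473/4242 - 2481*(-1/34) = -3473/4242 + 2481/34 = 2601580/36057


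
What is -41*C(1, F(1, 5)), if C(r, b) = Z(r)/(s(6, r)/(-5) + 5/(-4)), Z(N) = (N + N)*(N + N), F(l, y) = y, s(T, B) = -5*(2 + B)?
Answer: -656/7 ≈ -93.714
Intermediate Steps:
s(T, B) = -10 - 5*B
Z(N) = 4*N**2 (Z(N) = (2*N)*(2*N) = 4*N**2)
C(r, b) = 4*r**2/(3/4 + r) (C(r, b) = (4*r**2)/((-10 - 5*r)/(-5) + 5/(-4)) = (4*r**2)/((-10 - 5*r)*(-1/5) + 5*(-1/4)) = (4*r**2)/((2 + r) - 5/4) = (4*r**2)/(3/4 + r) = 4*r**2/(3/4 + r))
-41*C(1, F(1, 5)) = -656*1**2/(3 + 4*1) = -656/(3 + 4) = -656/7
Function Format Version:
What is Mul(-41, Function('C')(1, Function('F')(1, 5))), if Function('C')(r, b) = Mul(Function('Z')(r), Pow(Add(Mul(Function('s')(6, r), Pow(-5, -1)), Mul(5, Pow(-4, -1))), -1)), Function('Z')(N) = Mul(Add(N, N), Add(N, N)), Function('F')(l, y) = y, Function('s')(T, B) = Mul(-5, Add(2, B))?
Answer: Rational(-656, 7) ≈ -93.714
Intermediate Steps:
Function('s')(T, B) = Add(-10, Mul(-5, B))
Function('Z')(N) = Mul(4, Pow(N, 2)) (Function('Z')(N) = Mul(Mul(2, N), Mul(2, N)) = Mul(4, Pow(N, 2)))
Function('C')(r, b) = Mul(4, Pow(r, 2), Pow(Add(Rational(3, 4), r), -1)) (Function('C')(r, b) = Mul(Mul(4, Pow(r, 2)), Pow(Add(Mul(Add(-10, Mul(-5, r)), Pow(-5, -1)), Mul(5, Pow(-4, -1))), -1)) = Mul(Mul(4, Pow(r, 2)), Pow(Add(Mul(Add(-10, Mul(-5, r)), Rational(-1, 5)), Mul(5, Rational(-1, 4))), -1)) = Mul(Mul(4, Pow(r, 2)), Pow(Add(Add(2, r), Rational(-5, 4)), -1)) = Mul(Mul(4, Pow(r, 2)), Pow(Add(Rational(3, 4), r), -1)) = Mul(4, Pow(r, 2), Pow(Add(Rational(3, 4), r), -1)))
Mul(-41, Function('C')(1, Function('F')(1, 5))) = Mul(-41, Mul(16, Pow(1, 2), Pow(Add(3, Mul(4, 1)), -1))) = Mul(-41, Mul(16, 1, Pow(Add(3, 4), -1))) = Mul(-41, Mul(16, 1, Pow(7, -1))) = Mul(-41, Mul(16, 1, Rational(1, 7))) = Mul(-41, Rational(16, 7)) = Rational(-656, 7)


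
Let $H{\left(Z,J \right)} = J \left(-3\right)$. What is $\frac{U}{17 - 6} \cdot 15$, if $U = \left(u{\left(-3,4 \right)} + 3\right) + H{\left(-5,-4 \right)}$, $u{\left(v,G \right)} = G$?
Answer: $\frac{285}{11} \approx 25.909$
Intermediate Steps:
$H{\left(Z,J \right)} = - 3 J$
$U = 19$ ($U = \left(4 + 3\right) - -12 = 7 + 12 = 19$)
$\frac{U}{17 - 6} \cdot 15 = \frac{19}{17 - 6} \cdot 15 = \frac{19}{11} \cdot 15 = \frac{285}{11}$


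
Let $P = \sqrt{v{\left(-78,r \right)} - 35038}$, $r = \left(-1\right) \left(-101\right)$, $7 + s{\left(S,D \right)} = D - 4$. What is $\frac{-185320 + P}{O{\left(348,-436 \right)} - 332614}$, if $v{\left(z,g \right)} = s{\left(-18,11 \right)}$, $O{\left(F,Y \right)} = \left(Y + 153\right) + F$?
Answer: $\frac{185320}{332549} - \frac{i \sqrt{35038}}{332549} \approx 0.55727 - 0.00056288 i$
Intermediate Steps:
$O{\left(F,Y \right)} = 153 + F + Y$ ($O{\left(F,Y \right)} = \left(153 + Y\right) + F = 153 + F + Y$)
$s{\left(S,D \right)} = -11 + D$ ($s{\left(S,D \right)} = -7 + \left(D - 4\right) = -7 + \left(-4 + D\right) = -11 + D$)
$r = 101$
$v{\left(z,g \right)} = 0$ ($v{\left(z,g \right)} = -11 + 11 = 0$)
$P = i \sqrt{35038}$ ($P = \sqrt{0 - 35038} = \sqrt{-35038} = i \sqrt{35038} \approx 187.18 i$)
$\frac{-185320 + P}{O{\left(348,-436 \right)} - 332614} = \frac{-185320 + i \sqrt{35038}}{\left(153 + 348 - 436\right) - 332614} = \frac{-185320 + i \sqrt{35038}}{65 - 332614} = \frac{-185320 + i \sqrt{35038}}{-332549} = \left(-185320 + i \sqrt{35038}\right) \left(- \frac{1}{332549}\right) = \frac{185320}{332549} - \frac{i \sqrt{35038}}{332549}$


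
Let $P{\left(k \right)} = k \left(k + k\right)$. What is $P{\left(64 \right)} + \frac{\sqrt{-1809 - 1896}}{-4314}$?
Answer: $8192 - \frac{i \sqrt{3705}}{4314} \approx 8192.0 - 0.01411 i$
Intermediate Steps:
$P{\left(k \right)} = 2 k^{2}$ ($P{\left(k \right)} = k 2 k = 2 k^{2}$)
$P{\left(64 \right)} + \frac{\sqrt{-1809 - 1896}}{-4314} = 2 \cdot 64^{2} + \frac{\sqrt{-1809 - 1896}}{-4314} = 2 \cdot 4096 + \sqrt{-3705} \left(- \frac{1}{4314}\right) = 8192 + i \sqrt{3705} \left(- \frac{1}{4314}\right) = 8192 - \frac{i \sqrt{3705}}{4314}$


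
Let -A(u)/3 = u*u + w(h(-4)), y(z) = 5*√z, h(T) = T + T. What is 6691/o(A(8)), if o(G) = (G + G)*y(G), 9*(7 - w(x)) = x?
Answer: 20073*I*√1941/4186090 ≈ 0.21126*I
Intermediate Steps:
h(T) = 2*T
w(x) = 7 - x/9
A(u) = -71/3 - 3*u² (A(u) = -3*(u*u + (7 - 2*(-4)/9)) = -3*(u² + (7 - ⅑*(-8))) = -3*(u² + (7 + 8/9)) = -3*(u² + 71/9) = -3*(71/9 + u²) = -71/3 - 3*u²)
o(G) = 10*G^(3/2) (o(G) = (G + G)*(5*√G) = (2*G)*(5*√G) = 10*G^(3/2))
6691/o(A(8)) = 6691/((10*(-71/3 - 3*8²)^(3/2))) = 6691/((10*(-71/3 - 3*64)^(3/2))) = 6691/((10*(-71/3 - 192)^(3/2))) = 6691/((10*(-647/3)^(3/2))) = 6691/((10*(-647*I*√1941/9))) = 6691/((-6470*I*√1941/9)) = 6691*(3*I*√1941/4186090) = 20073*I*√1941/4186090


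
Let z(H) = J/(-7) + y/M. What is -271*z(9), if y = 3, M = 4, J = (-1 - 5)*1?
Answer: -12195/28 ≈ -435.54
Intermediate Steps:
J = -6 (J = -6*1 = -6)
z(H) = 45/28 (z(H) = -6/(-7) + 3/4 = -6*(-1/7) + 3*(1/4) = 6/7 + 3/4 = 45/28)
-271*z(9) = -271*45/28 = -12195/28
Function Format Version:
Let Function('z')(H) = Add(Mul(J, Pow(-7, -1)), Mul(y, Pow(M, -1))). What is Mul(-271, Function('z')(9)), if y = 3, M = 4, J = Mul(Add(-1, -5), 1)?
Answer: Rational(-12195, 28) ≈ -435.54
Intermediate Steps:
J = -6 (J = Mul(-6, 1) = -6)
Function('z')(H) = Rational(45, 28) (Function('z')(H) = Add(Mul(-6, Pow(-7, -1)), Mul(3, Pow(4, -1))) = Add(Mul(-6, Rational(-1, 7)), Mul(3, Rational(1, 4))) = Add(Rational(6, 7), Rational(3, 4)) = Rational(45, 28))
Mul(-271, Function('z')(9)) = Mul(-271, Rational(45, 28)) = Rational(-12195, 28)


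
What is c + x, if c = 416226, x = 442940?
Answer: 859166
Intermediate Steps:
c + x = 416226 + 442940 = 859166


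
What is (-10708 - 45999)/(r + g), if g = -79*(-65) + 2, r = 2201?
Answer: -56707/7338 ≈ -7.7279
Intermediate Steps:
g = 5137 (g = 5135 + 2 = 5137)
(-10708 - 45999)/(r + g) = (-10708 - 45999)/(2201 + 5137) = -56707/7338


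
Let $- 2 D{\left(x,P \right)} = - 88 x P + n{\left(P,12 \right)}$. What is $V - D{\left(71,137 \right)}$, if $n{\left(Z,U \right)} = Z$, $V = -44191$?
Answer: $- \frac{944221}{2} \approx -4.7211 \cdot 10^{5}$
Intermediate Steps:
$D{\left(x,P \right)} = - \frac{P}{2} + 44 P x$ ($D{\left(x,P \right)} = - \frac{- 88 x P + P}{2} = - \frac{- 88 P x + P}{2} = - \frac{P - 88 P x}{2} = - \frac{P}{2} + 44 P x$)
$V - D{\left(71,137 \right)} = -44191 - \frac{1}{2} \cdot 137 \left(-1 + 88 \cdot 71\right) = -44191 - \frac{1}{2} \cdot 137 \left(-1 + 6248\right) = -44191 - \frac{1}{2} \cdot 137 \cdot 6247 = -44191 - \frac{855839}{2} = - \frac{944221}{2}$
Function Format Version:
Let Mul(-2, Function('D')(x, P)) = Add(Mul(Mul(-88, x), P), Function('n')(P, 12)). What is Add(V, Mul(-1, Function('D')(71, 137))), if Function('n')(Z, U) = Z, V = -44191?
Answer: Rational(-944221, 2) ≈ -4.7211e+5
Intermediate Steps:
Function('D')(x, P) = Add(Mul(Rational(-1, 2), P), Mul(44, P, x)) (Function('D')(x, P) = Mul(Rational(-1, 2), Add(Mul(Mul(-88, x), P), P)) = Mul(Rational(-1, 2), Add(Mul(-88, P, x), P)) = Mul(Rational(-1, 2), Add(P, Mul(-88, P, x))) = Add(Mul(Rational(-1, 2), P), Mul(44, P, x)))
Add(V, Mul(-1, Function('D')(71, 137))) = Add(-44191, Mul(-1, Mul(Rational(1, 2), 137, Add(-1, Mul(88, 71))))) = Add(-44191, Mul(-1, Mul(Rational(1, 2), 137, Add(-1, 6248)))) = Add(-44191, Mul(-1, Mul(Rational(1, 2), 137, 6247))) = Add(-44191, Mul(-1, Rational(855839, 2))) = Add(-44191, Rational(-855839, 2)) = Rational(-944221, 2)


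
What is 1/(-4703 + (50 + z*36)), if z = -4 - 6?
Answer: -1/5013 ≈ -0.00019948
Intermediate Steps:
z = -10
1/(-4703 + (50 + z*36)) = 1/(-4703 + (50 - 10*36)) = 1/(-4703 + (50 - 360)) = 1/(-4703 - 310) = 1/(-5013) = -1/5013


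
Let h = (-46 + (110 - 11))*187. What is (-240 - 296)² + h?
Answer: 297207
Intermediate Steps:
h = 9911 (h = (-46 + 99)*187 = 53*187 = 9911)
(-240 - 296)² + h = (-240 - 296)² + 9911 = (-536)² + 9911 = 287296 + 9911 = 297207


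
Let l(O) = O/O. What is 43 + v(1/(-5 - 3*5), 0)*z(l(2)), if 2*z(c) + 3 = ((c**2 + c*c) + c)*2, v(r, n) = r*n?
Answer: 43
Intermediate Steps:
l(O) = 1
v(r, n) = n*r
z(c) = -3/2 + c + 2*c**2 (z(c) = -3/2 + (((c**2 + c*c) + c)*2)/2 = -3/2 + (((c**2 + c**2) + c)*2)/2 = -3/2 + ((2*c**2 + c)*2)/2 = -3/2 + ((c + 2*c**2)*2)/2 = -3/2 + (2*c + 4*c**2)/2 = -3/2 + (c + 2*c**2) = -3/2 + c + 2*c**2)
43 + v(1/(-5 - 3*5), 0)*z(l(2)) = 43 + (0/(-5 - 3*5))*(-3/2 + 1 + 2*1**2) = 43 + (0/(-5 - 15))*(-3/2 + 1 + 2*1) = 43 + (0/(-20))*(-3/2 + 1 + 2) = 43 + (0*(-1/20))*(3/2) = 43 + 0*(3/2) = 43 + 0 = 43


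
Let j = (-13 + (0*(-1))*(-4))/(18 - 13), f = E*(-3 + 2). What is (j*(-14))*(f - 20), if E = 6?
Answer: -4732/5 ≈ -946.40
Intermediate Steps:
f = -6 (f = 6*(-3 + 2) = 6*(-1) = -6)
j = -13/5 (j = (-13 + 0*(-4))/5 = (-13 + 0)*(⅕) = -13*⅕ = -13/5 ≈ -2.6000)
(j*(-14))*(f - 20) = (-13/5*(-14))*(-6 - 20) = (182/5)*(-26) = -4732/5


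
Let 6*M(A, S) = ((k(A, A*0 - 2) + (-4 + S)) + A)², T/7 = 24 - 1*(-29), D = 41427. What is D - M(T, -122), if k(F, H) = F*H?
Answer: 1553/6 ≈ 258.83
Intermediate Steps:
T = 371 (T = 7*(24 - 1*(-29)) = 7*(24 + 29) = 7*53 = 371)
M(A, S) = (-4 + S - A)²/6 (M(A, S) = ((A*(A*0 - 2) + (-4 + S)) + A)²/6 = ((A*(0 - 2) + (-4 + S)) + A)²/6 = ((A*(-2) + (-4 + S)) + A)²/6 = ((-2*A + (-4 + S)) + A)²/6 = ((-4 + S - 2*A) + A)²/6 = (-4 + S - A)²/6)
D - M(T, -122) = 41427 - (-4 - 122 - 1*371)²/6 = 41427 - (-4 - 122 - 371)²/6 = 41427 - (-497)²/6 = 41427 - 247009/6 = 1553/6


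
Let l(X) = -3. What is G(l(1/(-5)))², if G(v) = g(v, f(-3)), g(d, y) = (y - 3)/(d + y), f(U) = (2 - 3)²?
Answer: 1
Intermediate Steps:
f(U) = 1 (f(U) = (-1)² = 1)
g(d, y) = (-3 + y)/(d + y)
G(v) = -2/(1 + v) (G(v) = (-3 + 1)/(v + 1) = -2/(1 + v))
G(l(1/(-5)))² = (-2/(1 - 3))² = (-2/(-2))² = (-2*(-½))² = 1² = 1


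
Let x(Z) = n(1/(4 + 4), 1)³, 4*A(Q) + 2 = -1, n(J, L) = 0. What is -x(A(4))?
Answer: 0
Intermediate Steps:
A(Q) = -¾ (A(Q) = -½ + (¼)*(-1) = -½ - ¼ = -¾)
x(Z) = 0 (x(Z) = 0³ = 0)
-x(A(4)) = -1*0 = 0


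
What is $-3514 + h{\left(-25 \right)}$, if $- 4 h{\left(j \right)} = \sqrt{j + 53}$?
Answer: $-3514 - \frac{\sqrt{7}}{2} \approx -3515.3$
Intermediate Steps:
$h{\left(j \right)} = - \frac{\sqrt{53 + j}}{4}$ ($h{\left(j \right)} = - \frac{\sqrt{j + 53}}{4} = - \frac{\sqrt{53 + j}}{4}$)
$-3514 + h{\left(-25 \right)} = -3514 - \frac{\sqrt{53 - 25}}{4} = -3514 - \frac{\sqrt{28}}{4} = -3514 - \frac{2 \sqrt{7}}{4} = -3514 - \frac{\sqrt{7}}{2}$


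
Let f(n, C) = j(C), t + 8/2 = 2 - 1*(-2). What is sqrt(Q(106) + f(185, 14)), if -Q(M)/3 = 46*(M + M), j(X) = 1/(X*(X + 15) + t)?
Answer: I*sqrt(4822441610)/406 ≈ 171.04*I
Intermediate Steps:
t = 0 (t = -4 + (2 - 1*(-2)) = -4 + (2 + 2) = -4 + 4 = 0)
j(X) = 1/(X*(15 + X)) (j(X) = 1/(X*(X + 15) + 0) = 1/(X*(15 + X) + 0) = 1/(X*(15 + X)))
f(n, C) = 1/(C*(15 + C))
Q(M) = -276*M (Q(M) = -138*(M + M) = -138*2*M = -276*M)
sqrt(Q(106) + f(185, 14)) = sqrt(-276*106 + 1/(14*(15 + 14))) = sqrt(-29256 + (1/14)/29) = sqrt(-29256 + (1/14)*(1/29)) = sqrt(-29256 + 1/406) = sqrt(-11877935/406) = I*sqrt(4822441610)/406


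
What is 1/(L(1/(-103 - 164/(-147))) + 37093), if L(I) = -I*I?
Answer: 224310529/8320350430588 ≈ 2.6959e-5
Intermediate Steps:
L(I) = -I**2
1/(L(1/(-103 - 164/(-147))) + 37093) = 1/(-(1/(-103 - 164/(-147)))**2 + 37093) = 1/(-(1/(-103 - 164*(-1/147)))**2 + 37093) = 1/(-(1/(-103 + 164/147))**2 + 37093) = 1/(-(1/(-14977/147))**2 + 37093) = 1/(-(-147/14977)**2 + 37093) = 1/(-1*21609/224310529 + 37093) = 1/(-21609/224310529 + 37093) = 1/(8320350430588/224310529) = 224310529/8320350430588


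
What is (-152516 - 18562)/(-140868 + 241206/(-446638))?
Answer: 12734989294/10486207165 ≈ 1.2145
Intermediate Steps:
(-152516 - 18562)/(-140868 + 241206/(-446638)) = -171078/(-140868 + 241206*(-1/446638)) = -171078/(-140868 - 120603/223319) = -171078/(-31458621495/223319) = -171078*(-223319/31458621495) = 12734989294/10486207165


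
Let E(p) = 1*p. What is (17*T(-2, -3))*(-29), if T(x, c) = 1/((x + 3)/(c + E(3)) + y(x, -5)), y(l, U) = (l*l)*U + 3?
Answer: 0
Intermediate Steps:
y(l, U) = 3 + U*l² (y(l, U) = l²*U + 3 = U*l² + 3 = 3 + U*l²)
E(p) = p
T(x, c) = 1/(3 - 5*x² + (3 + x)/(3 + c)) (T(x, c) = 1/((x + 3)/(c + 3) + (3 - 5*x²)) = 1/((3 + x)/(3 + c) + (3 - 5*x²)) = 1/(3 - 5*x² + (3 + x)/(3 + c)))
(17*T(-2, -3))*(-29) = (17*((-3 - 1*(-3))/(-12 - 1*(-2) + 15*(-2)² - 3*(-3 + 5*(-2)²))))*(-29) = (17*((-3 + 3)/(-12 + 2 + 15*4 - 3*(-3 + 5*4))))*(-29) = (17*(0/(-12 + 2 + 60 - 3*(-3 + 20))))*(-29) = (17*(0/(-12 + 2 + 60 - 3*17)))*(-29) = (17*(0/(-12 + 2 + 60 - 51)))*(-29) = (17*(0/(-1)))*(-29) = (17*(-1*0))*(-29) = (17*0)*(-29) = 0*(-29) = 0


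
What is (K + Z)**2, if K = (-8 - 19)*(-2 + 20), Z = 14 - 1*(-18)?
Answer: 206116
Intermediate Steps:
Z = 32 (Z = 14 + 18 = 32)
K = -486 (K = -27*18 = -486)
(K + Z)**2 = (-486 + 32)**2 = (-454)**2 = 206116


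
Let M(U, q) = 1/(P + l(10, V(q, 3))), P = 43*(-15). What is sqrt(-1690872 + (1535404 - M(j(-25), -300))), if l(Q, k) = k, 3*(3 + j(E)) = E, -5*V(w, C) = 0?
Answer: I*sqrt(64678574055)/645 ≈ 394.29*I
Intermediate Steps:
V(w, C) = 0 (V(w, C) = -1/5*0 = 0)
j(E) = -3 + E/3
P = -645
M(U, q) = -1/645 (M(U, q) = 1/(-645 + 0) = 1/(-645) = -1/645)
sqrt(-1690872 + (1535404 - M(j(-25), -300))) = sqrt(-1690872 + (1535404 - 1*(-1/645))) = sqrt(-1690872 + (1535404 + 1/645)) = sqrt(-1690872 + 990335581/645) = sqrt(-100276859/645) = I*sqrt(64678574055)/645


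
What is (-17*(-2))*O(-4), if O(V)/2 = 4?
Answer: 272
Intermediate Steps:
O(V) = 8 (O(V) = 2*4 = 8)
(-17*(-2))*O(-4) = -17*(-2)*8 = 34*8 = 272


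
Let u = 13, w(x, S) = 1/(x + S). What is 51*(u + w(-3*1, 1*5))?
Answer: 1377/2 ≈ 688.50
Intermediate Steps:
w(x, S) = 1/(S + x)
51*(u + w(-3*1, 1*5)) = 51*(13 + 1/(1*5 - 3*1)) = 51*(13 + 1/(5 - 3)) = 51*(13 + 1/2) = 51*(13 + ½) = 51*(27/2) = 1377/2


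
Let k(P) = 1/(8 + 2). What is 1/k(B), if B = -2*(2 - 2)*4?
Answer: 10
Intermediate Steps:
B = 0 (B = -2*0*4 = 0*4 = 0)
k(P) = 1/10
1/k(B) = 1/(1/10) = 10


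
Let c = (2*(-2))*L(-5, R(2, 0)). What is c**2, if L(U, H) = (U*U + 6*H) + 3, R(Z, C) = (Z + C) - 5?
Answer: 1600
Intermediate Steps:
R(Z, C) = -5 + C + Z (R(Z, C) = (C + Z) - 5 = -5 + C + Z)
L(U, H) = 3 + U**2 + 6*H (L(U, H) = (U**2 + 6*H) + 3 = 3 + U**2 + 6*H)
c = -40 (c = (2*(-2))*(3 + (-5)**2 + 6*(-5 + 0 + 2)) = -4*(3 + 25 + 6*(-3)) = -4*(3 + 25 - 18) = -4*10 = -40)
c**2 = (-40)**2 = 1600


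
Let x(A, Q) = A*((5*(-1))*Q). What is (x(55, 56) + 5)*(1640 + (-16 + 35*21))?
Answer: -36316805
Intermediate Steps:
x(A, Q) = -5*A*Q (x(A, Q) = A*(-5*Q) = -5*A*Q)
(x(55, 56) + 5)*(1640 + (-16 + 35*21)) = (-5*55*56 + 5)*(1640 + (-16 + 35*21)) = (-15400 + 5)*(1640 + (-16 + 735)) = -15395*(1640 + 719) = -15395*2359 = -36316805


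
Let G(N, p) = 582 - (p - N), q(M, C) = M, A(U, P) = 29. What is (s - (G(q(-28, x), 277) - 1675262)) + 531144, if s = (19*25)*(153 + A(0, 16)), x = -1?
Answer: 2292579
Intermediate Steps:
s = 86450 (s = (19*25)*(153 + 29) = 475*182 = 86450)
G(N, p) = 582 + N - p (G(N, p) = 582 + (N - p) = 582 + N - p)
(s - (G(q(-28, x), 277) - 1675262)) + 531144 = (86450 - ((582 - 28 - 1*277) - 1675262)) + 531144 = (86450 - ((582 - 28 - 277) - 1675262)) + 531144 = (86450 - (277 - 1675262)) + 531144 = (86450 - 1*(-1674985)) + 531144 = (86450 + 1674985) + 531144 = 1761435 + 531144 = 2292579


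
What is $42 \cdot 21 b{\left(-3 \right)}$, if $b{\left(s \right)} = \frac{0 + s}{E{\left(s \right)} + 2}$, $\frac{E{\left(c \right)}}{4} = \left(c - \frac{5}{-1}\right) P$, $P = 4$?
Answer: $- \frac{1323}{17} \approx -77.823$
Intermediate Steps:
$E{\left(c \right)} = 80 + 16 c$ ($E{\left(c \right)} = 4 \left(c - \frac{5}{-1}\right) 4 = 4 \left(c - -5\right) 4 = 4 \left(c + 5\right) 4 = 4 \left(5 + c\right) 4 = 4 \left(20 + 4 c\right) = 80 + 16 c$)
$b{\left(s \right)} = \frac{s}{82 + 16 s}$ ($b{\left(s \right)} = \frac{0 + s}{\left(80 + 16 s\right) + 2} = \frac{s}{82 + 16 s}$)
$42 \cdot 21 b{\left(-3 \right)} = 42 \cdot 21 \cdot \frac{1}{2} \left(-3\right) \frac{1}{41 + 8 \left(-3\right)} = 882 \cdot \frac{1}{2} \left(-3\right) \frac{1}{41 - 24} = 882 \cdot \frac{1}{2} \left(-3\right) \frac{1}{17} = 882 \left(- \frac{3}{34}\right) = - \frac{1323}{17}$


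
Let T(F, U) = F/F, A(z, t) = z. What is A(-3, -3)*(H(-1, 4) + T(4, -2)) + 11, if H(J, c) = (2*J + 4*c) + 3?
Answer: -43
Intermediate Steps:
T(F, U) = 1
H(J, c) = 3 + 2*J + 4*c
A(-3, -3)*(H(-1, 4) + T(4, -2)) + 11 = -3*((3 + 2*(-1) + 4*4) + 1) + 11 = -3*((3 - 2 + 16) + 1) + 11 = -3*(17 + 1) + 11 = -3*18 + 11 = -54 + 11 = -43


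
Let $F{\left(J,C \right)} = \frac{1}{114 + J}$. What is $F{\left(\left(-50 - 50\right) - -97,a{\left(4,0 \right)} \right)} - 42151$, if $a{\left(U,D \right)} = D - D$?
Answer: $- \frac{4678760}{111} \approx -42151.0$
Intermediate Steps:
$a{\left(U,D \right)} = 0$
$F{\left(\left(-50 - 50\right) - -97,a{\left(4,0 \right)} \right)} - 42151 = \frac{1}{114 - 3} - 42151 = \frac{1}{111} - 42151 = - \frac{4678760}{111}$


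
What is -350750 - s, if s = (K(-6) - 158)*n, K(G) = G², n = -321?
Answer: -389912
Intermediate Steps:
s = 39162 (s = ((-6)² - 158)*(-321) = (36 - 158)*(-321) = -122*(-321) = 39162)
-350750 - s = -350750 - 1*39162 = -350750 - 39162 = -389912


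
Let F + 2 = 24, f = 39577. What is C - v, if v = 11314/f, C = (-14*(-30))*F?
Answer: 365680166/39577 ≈ 9239.7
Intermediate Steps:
F = 22 (F = -2 + 24 = 22)
C = 9240 (C = -14*(-30)*22 = 420*22 = 9240)
v = 11314/39577 ≈ 0.28587
C - v = 9240 - 1*11314/39577 = 9240 - 11314/39577 = 365680166/39577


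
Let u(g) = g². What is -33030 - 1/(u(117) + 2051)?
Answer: -519892201/15740 ≈ -33030.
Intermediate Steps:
-33030 - 1/(u(117) + 2051) = -33030 - 1/(117² + 2051) = -33030 - 1/(13689 + 2051) = -33030 - 1/15740 = -519892201/15740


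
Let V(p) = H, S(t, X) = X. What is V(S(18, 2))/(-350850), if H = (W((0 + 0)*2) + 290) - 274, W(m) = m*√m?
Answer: -8/175425 ≈ -4.5604e-5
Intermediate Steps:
W(m) = m^(3/2)
H = 16 (H = (((0 + 0)*2)^(3/2) + 290) - 274 = ((0*2)^(3/2) + 290) - 274 = (0^(3/2) + 290) - 274 = (0 + 290) - 274 = 290 - 274 = 16)
V(p) = 16
V(S(18, 2))/(-350850) = 16/(-350850) = 16*(-1/350850) = -8/175425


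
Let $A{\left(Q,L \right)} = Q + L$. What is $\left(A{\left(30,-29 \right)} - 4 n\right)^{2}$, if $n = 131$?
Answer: $273529$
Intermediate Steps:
$A{\left(Q,L \right)} = L + Q$
$\left(A{\left(30,-29 \right)} - 4 n\right)^{2} = \left(\left(-29 + 30\right) - 524\right)^{2} = \left(1 - 524\right)^{2} = \left(-523\right)^{2} = 273529$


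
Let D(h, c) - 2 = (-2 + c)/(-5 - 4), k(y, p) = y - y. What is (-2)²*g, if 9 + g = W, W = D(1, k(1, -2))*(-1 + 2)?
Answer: -244/9 ≈ -27.111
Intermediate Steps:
k(y, p) = 0
D(h, c) = 20/9 - c/9 (D(h, c) = 2 + (-2 + c)/(-5 - 4) = 2 + (-2 + c)/(-9) = 2 + (-2 + c)*(-⅑) = 2 + (2/9 - c/9) = 20/9 - c/9)
W = 20/9 (W = (20/9 - ⅑*0)*(-1 + 2) = (20/9 + 0)*1 = (20/9)*1 = 20/9 ≈ 2.2222)
g = -61/9 (g = -9 + 20/9 = -61/9 ≈ -6.7778)
(-2)²*g = (-2)²*(-61/9) = 4*(-61/9) = -244/9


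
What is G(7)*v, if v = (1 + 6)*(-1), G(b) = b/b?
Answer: -7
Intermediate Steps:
G(b) = 1
v = -7 (v = 7*(-1) = -7)
G(7)*v = 1*(-7) = -7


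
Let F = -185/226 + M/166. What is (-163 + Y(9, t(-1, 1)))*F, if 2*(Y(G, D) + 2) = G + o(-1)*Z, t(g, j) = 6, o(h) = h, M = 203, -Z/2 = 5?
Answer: -589656/9379 ≈ -62.870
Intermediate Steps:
Z = -10 (Z = -2*5 = -10)
Y(G, D) = 3 + G/2 (Y(G, D) = -2 + (G - 1*(-10))/2 = -2 + (G + 10)/2 = -2 + (10 + G)/2 = -2 + (5 + G/2) = 3 + G/2)
F = 3792/9379 (F = -185/226 + 203/166 = 3792/9379 ≈ 0.40431)
(-163 + Y(9, t(-1, 1)))*F = (-163 + (3 + (½)*9))*(3792/9379) = (-163 + (3 + 9/2))*(3792/9379) = (-163 + 15/2)*(3792/9379) = -311/2*3792/9379 = -589656/9379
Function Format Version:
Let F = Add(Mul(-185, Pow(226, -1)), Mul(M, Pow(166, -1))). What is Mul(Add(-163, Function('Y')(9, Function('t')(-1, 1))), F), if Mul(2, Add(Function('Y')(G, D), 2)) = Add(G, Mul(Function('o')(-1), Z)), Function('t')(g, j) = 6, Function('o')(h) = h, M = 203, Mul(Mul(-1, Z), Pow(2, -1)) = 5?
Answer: Rational(-589656, 9379) ≈ -62.870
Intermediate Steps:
Z = -10 (Z = Mul(-2, 5) = -10)
Function('Y')(G, D) = Add(3, Mul(Rational(1, 2), G)) (Function('Y')(G, D) = Add(-2, Mul(Rational(1, 2), Add(G, Mul(-1, -10)))) = Add(-2, Mul(Rational(1, 2), Add(G, 10))) = Add(-2, Mul(Rational(1, 2), Add(10, G))) = Add(-2, Add(5, Mul(Rational(1, 2), G))) = Add(3, Mul(Rational(1, 2), G)))
F = Rational(3792, 9379) (F = Add(Mul(-185, Pow(226, -1)), Mul(203, Pow(166, -1))) = Add(Mul(-185, Rational(1, 226)), Mul(203, Rational(1, 166))) = Add(Rational(-185, 226), Rational(203, 166)) = Rational(3792, 9379) ≈ 0.40431)
Mul(Add(-163, Function('Y')(9, Function('t')(-1, 1))), F) = Mul(Add(-163, Add(3, Mul(Rational(1, 2), 9))), Rational(3792, 9379)) = Mul(Add(-163, Add(3, Rational(9, 2))), Rational(3792, 9379)) = Mul(Add(-163, Rational(15, 2)), Rational(3792, 9379)) = Mul(Rational(-311, 2), Rational(3792, 9379)) = Rational(-589656, 9379)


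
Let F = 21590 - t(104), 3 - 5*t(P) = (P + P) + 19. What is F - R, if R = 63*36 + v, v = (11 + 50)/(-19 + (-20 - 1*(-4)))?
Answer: 677899/35 ≈ 19369.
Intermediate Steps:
t(P) = -16/5 - 2*P/5 (t(P) = ⅗ - ((P + P) + 19)/5 = ⅗ - (2*P + 19)/5 = ⅗ - (19 + 2*P)/5 = ⅗ + (-19/5 - 2*P/5) = -16/5 - 2*P/5)
v = -61/35 (v = 61/(-19 + (-20 + 4)) = 61/(-19 - 16) = 61/(-35) = 61*(-1/35) = -61/35 ≈ -1.7429)
F = 108174/5 (F = 21590 - (-16/5 - ⅖*104) = 21590 - (-16/5 - 208/5) = 21590 - 1*(-224/5) = 21590 + 224/5 = 108174/5 ≈ 21635.)
R = 79319/35 (R = 63*36 - 61/35 = 2268 - 61/35 = 79319/35 ≈ 2266.3)
F - R = 108174/5 - 1*79319/35 = 108174/5 - 79319/35 = 677899/35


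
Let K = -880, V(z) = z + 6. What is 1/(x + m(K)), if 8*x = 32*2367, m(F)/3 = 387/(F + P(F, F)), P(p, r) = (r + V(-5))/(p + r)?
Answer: 1547921/14653672668 ≈ 0.00010563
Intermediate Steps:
V(z) = 6 + z
P(p, r) = (1 + r)/(p + r) (P(p, r) = (r + (6 - 5))/(p + r) = (r + 1)/(p + r) = (1 + r)/(p + r))
m(F) = 1161/(F + (1 + F)/(2*F)) (m(F) = 3*(387/(F + (1 + F)/(F + F))) = 3*(387/(F + (1 + F)/((2*F)))) = 3*(387/(F + (1/(2*F))*(1 + F))) = 3*(387/(F + (1 + F)/(2*F))) = 1161/(F + (1 + F)/(2*F)))
x = 9468 (x = (32*2367)/8 = (1/8)*75744 = 9468)
1/(x + m(K)) = 1/(9468 + 2322*(-880)/(1 - 880 + 2*(-880)**2)) = 1/(9468 + 2322*(-880)/(1 - 880 + 2*774400)) = 1/(9468 + 2322*(-880)/(1 - 880 + 1548800)) = 1/(9468 + 2322*(-880)/1547921) = 1/(9468 + 2322*(-880)*(1/1547921)) = 1/(9468 - 2043360/1547921) = 1/(14653672668/1547921) = 1547921/14653672668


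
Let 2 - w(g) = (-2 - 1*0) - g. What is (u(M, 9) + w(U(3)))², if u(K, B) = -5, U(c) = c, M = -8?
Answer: 4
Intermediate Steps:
w(g) = 4 + g (w(g) = 2 - ((-2 - 1*0) - g) = 2 - ((-2 + 0) - g) = 2 - (-2 - g) = 2 + (2 + g) = 4 + g)
(u(M, 9) + w(U(3)))² = (-5 + (4 + 3))² = (-5 + 7)² = 2² = 4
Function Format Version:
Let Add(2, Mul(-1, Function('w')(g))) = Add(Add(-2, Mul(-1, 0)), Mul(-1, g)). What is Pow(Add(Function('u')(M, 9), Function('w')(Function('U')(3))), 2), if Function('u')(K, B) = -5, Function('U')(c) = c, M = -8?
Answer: 4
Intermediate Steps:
Function('w')(g) = Add(4, g) (Function('w')(g) = Add(2, Mul(-1, Add(Add(-2, Mul(-1, 0)), Mul(-1, g)))) = Add(2, Mul(-1, Add(Add(-2, 0), Mul(-1, g)))) = Add(2, Mul(-1, Add(-2, Mul(-1, g)))) = Add(2, Add(2, g)) = Add(4, g))
Pow(Add(Function('u')(M, 9), Function('w')(Function('U')(3))), 2) = Pow(Add(-5, Add(4, 3)), 2) = Pow(Add(-5, 7), 2) = Pow(2, 2) = 4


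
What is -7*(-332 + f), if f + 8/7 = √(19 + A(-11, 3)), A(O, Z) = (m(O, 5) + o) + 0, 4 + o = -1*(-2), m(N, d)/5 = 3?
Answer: 2332 - 28*√2 ≈ 2292.4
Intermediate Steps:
m(N, d) = 15 (m(N, d) = 5*3 = 15)
o = -2 (o = -4 - 1*(-2) = -4 + 2 = -2)
A(O, Z) = 13 (A(O, Z) = (15 - 2) + 0 = 13 + 0 = 13)
f = -8/7 + 4*√2 (f = -8/7 + √(19 + 13) = -8/7 + √32 = -8/7 + 4*√2 ≈ 4.5140)
-7*(-332 + f) = -7*(-332 + (-8/7 + 4*√2)) = -7*(-2332/7 + 4*√2) = 2332 - 28*√2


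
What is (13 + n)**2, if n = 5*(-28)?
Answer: 16129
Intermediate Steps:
n = -140
(13 + n)**2 = (13 - 140)**2 = (-127)**2 = 16129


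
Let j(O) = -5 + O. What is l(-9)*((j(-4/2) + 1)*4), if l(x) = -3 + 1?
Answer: 48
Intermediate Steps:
l(x) = -2
l(-9)*((j(-4/2) + 1)*4) = -2*((-5 - 4/2) + 1)*4 = -2*((-5 - 4*½) + 1)*4 = -2*((-5 - 2) + 1)*4 = -2*(-7 + 1)*4 = -(-12)*4 = -2*(-24) = 48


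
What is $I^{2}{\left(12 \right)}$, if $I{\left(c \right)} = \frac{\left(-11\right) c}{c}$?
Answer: $121$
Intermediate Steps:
$I{\left(c \right)} = -11$
$I^{2}{\left(12 \right)} = \left(-11\right)^{2} = 121$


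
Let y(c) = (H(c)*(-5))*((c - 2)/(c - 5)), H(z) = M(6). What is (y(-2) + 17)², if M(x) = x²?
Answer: 361201/49 ≈ 7371.4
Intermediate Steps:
H(z) = 36 (H(z) = 6² = 36)
y(c) = -180*(-2 + c)/(-5 + c) (y(c) = (36*(-5))*((c - 2)/(c - 5)) = -180*(-2 + c)/(-5 + c))
(y(-2) + 17)² = (180*(2 - 1*(-2))/(-5 - 2) + 17)² = (180*(2 + 2)/(-7) + 17)² = (180*(-⅐)*4 + 17)² = (-720/7 + 17)² = (-601/7)² = 361201/49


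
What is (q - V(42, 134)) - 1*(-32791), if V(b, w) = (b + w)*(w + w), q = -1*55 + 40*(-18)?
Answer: -15152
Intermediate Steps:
q = -775 (q = -55 - 720 = -775)
V(b, w) = 2*w*(b + w) (V(b, w) = (b + w)*(2*w) = 2*w*(b + w))
(q - V(42, 134)) - 1*(-32791) = (-775 - 2*134*(42 + 134)) - 1*(-32791) = (-775 - 2*134*176) + 32791 = (-775 - 1*47168) + 32791 = (-775 - 47168) + 32791 = -47943 + 32791 = -15152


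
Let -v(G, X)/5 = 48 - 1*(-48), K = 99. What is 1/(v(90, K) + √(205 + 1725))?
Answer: -48/22847 - √1930/228470 ≈ -0.0022932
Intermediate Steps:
v(G, X) = -480 (v(G, X) = -5*(48 - 1*(-48)) = -5*(48 + 48) = -5*96 = -480)
1/(v(90, K) + √(205 + 1725)) = 1/(-480 + √(205 + 1725)) = 1/(-480 + √1930)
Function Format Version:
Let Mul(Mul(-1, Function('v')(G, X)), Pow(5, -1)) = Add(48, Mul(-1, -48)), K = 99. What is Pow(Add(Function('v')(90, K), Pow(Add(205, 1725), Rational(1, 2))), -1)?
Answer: Add(Rational(-48, 22847), Mul(Rational(-1, 228470), Pow(1930, Rational(1, 2)))) ≈ -0.0022932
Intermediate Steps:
Function('v')(G, X) = -480 (Function('v')(G, X) = Mul(-5, Add(48, Mul(-1, -48))) = Mul(-5, Add(48, 48)) = Mul(-5, 96) = -480)
Pow(Add(Function('v')(90, K), Pow(Add(205, 1725), Rational(1, 2))), -1) = Pow(Add(-480, Pow(Add(205, 1725), Rational(1, 2))), -1) = Pow(Add(-480, Pow(1930, Rational(1, 2))), -1)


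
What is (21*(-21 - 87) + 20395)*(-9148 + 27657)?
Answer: 335512643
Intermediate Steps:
(21*(-21 - 87) + 20395)*(-9148 + 27657) = (21*(-108) + 20395)*18509 = (-2268 + 20395)*18509 = 18127*18509 = 335512643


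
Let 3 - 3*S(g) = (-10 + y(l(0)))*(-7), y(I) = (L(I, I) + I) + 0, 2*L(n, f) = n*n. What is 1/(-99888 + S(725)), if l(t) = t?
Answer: -3/299731 ≈ -1.0009e-5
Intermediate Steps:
L(n, f) = n²/2 (L(n, f) = (n*n)/2 = n²/2)
y(I) = I + I²/2 (y(I) = (I²/2 + I) + 0 = (I + I²/2) + 0 = I + I²/2)
S(g) = -67/3 (S(g) = 1 - (-10 + (½)*0*(2 + 0))*(-7)/3 = 1 - (-10 + (½)*0*2)*(-7)/3 = 1 - (-10 + 0)*(-7)/3 = 1 - (-10)*(-7)/3 = 1 - ⅓*70 = 1 - 70/3 = -67/3)
1/(-99888 + S(725)) = 1/(-99888 - 67/3) = 1/(-299731/3) = -3/299731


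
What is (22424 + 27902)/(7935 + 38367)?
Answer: 25163/23151 ≈ 1.0869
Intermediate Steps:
(22424 + 27902)/(7935 + 38367) = 50326/46302 = 50326*(1/46302) = 25163/23151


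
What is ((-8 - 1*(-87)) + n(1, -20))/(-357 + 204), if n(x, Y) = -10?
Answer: -23/51 ≈ -0.45098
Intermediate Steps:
((-8 - 1*(-87)) + n(1, -20))/(-357 + 204) = ((-8 - 1*(-87)) - 10)/(-357 + 204) = ((-8 + 87) - 10)/(-153) = (79 - 10)*(-1/153) = 69*(-1/153) = -23/51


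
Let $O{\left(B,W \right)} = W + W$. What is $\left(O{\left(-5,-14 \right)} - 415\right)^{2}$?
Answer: $196249$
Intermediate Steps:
$O{\left(B,W \right)} = 2 W$
$\left(O{\left(-5,-14 \right)} - 415\right)^{2} = \left(2 \left(-14\right) - 415\right)^{2} = \left(-28 - 415\right)^{2} = \left(-443\right)^{2} = 196249$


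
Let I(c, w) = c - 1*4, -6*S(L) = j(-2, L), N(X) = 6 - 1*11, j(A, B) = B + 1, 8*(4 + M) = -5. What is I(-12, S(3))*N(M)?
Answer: 80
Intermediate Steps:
M = -37/8 (M = -4 + (⅛)*(-5) = -4 - 5/8 = -37/8 ≈ -4.6250)
j(A, B) = 1 + B
N(X) = -5 (N(X) = 6 - 11 = -5)
S(L) = -⅙ - L/6 (S(L) = -(1 + L)/6 = -⅙ - L/6)
I(c, w) = -4 + c (I(c, w) = c - 4 = -4 + c)
I(-12, S(3))*N(M) = (-4 - 12)*(-5) = -16*(-5) = 80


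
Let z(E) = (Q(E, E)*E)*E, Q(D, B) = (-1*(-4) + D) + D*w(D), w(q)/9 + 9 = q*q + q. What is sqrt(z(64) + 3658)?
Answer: 27*sqrt(13434458) ≈ 98963.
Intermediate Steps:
w(q) = -81 + 9*q + 9*q**2 (w(q) = -81 + 9*(q*q + q) = -81 + 9*(q**2 + q) = -81 + 9*(q + q**2) = -81 + (9*q + 9*q**2) = -81 + 9*q + 9*q**2)
Q(D, B) = 4 + D + D*(-81 + 9*D + 9*D**2) (Q(D, B) = (-1*(-4) + D) + D*(-81 + 9*D + 9*D**2) = (4 + D) + D*(-81 + 9*D + 9*D**2) = 4 + D + D*(-81 + 9*D + 9*D**2))
z(E) = E**2*(4 + E + 9*E*(-9 + E + E**2)) (z(E) = ((4 + E + 9*E*(-9 + E + E**2))*E)*E = (E*(4 + E + 9*E*(-9 + E + E**2)))*E = E**2*(4 + E + 9*E*(-9 + E + E**2)))
sqrt(z(64) + 3658) = sqrt(64**2*(4 + 64 + 9*64*(-9 + 64 + 64**2)) + 3658) = sqrt(4096*(4 + 64 + 9*64*(-9 + 64 + 4096)) + 3658) = sqrt(4096*(4 + 64 + 9*64*4151) + 3658) = sqrt(4096*(4 + 64 + 2390976) + 3658) = sqrt(4096*2391044 + 3658) = sqrt(9793716224 + 3658) = sqrt(9793719882) = 27*sqrt(13434458)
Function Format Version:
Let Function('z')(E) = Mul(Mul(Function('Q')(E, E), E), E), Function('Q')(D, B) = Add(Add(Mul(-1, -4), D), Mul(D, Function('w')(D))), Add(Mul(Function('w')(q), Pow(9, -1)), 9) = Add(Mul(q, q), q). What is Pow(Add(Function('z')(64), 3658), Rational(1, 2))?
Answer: Mul(27, Pow(13434458, Rational(1, 2))) ≈ 98963.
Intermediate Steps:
Function('w')(q) = Add(-81, Mul(9, q), Mul(9, Pow(q, 2))) (Function('w')(q) = Add(-81, Mul(9, Add(Mul(q, q), q))) = Add(-81, Mul(9, Add(Pow(q, 2), q))) = Add(-81, Mul(9, Add(q, Pow(q, 2)))) = Add(-81, Add(Mul(9, q), Mul(9, Pow(q, 2)))) = Add(-81, Mul(9, q), Mul(9, Pow(q, 2))))
Function('Q')(D, B) = Add(4, D, Mul(D, Add(-81, Mul(9, D), Mul(9, Pow(D, 2))))) (Function('Q')(D, B) = Add(Add(Mul(-1, -4), D), Mul(D, Add(-81, Mul(9, D), Mul(9, Pow(D, 2))))) = Add(Add(4, D), Mul(D, Add(-81, Mul(9, D), Mul(9, Pow(D, 2))))) = Add(4, D, Mul(D, Add(-81, Mul(9, D), Mul(9, Pow(D, 2))))))
Function('z')(E) = Mul(Pow(E, 2), Add(4, E, Mul(9, E, Add(-9, E, Pow(E, 2))))) (Function('z')(E) = Mul(Mul(Add(4, E, Mul(9, E, Add(-9, E, Pow(E, 2)))), E), E) = Mul(Mul(E, Add(4, E, Mul(9, E, Add(-9, E, Pow(E, 2))))), E) = Mul(Pow(E, 2), Add(4, E, Mul(9, E, Add(-9, E, Pow(E, 2))))))
Pow(Add(Function('z')(64), 3658), Rational(1, 2)) = Pow(Add(Mul(Pow(64, 2), Add(4, 64, Mul(9, 64, Add(-9, 64, Pow(64, 2))))), 3658), Rational(1, 2)) = Pow(Add(Mul(4096, Add(4, 64, Mul(9, 64, Add(-9, 64, 4096)))), 3658), Rational(1, 2)) = Pow(Add(Mul(4096, Add(4, 64, Mul(9, 64, 4151))), 3658), Rational(1, 2)) = Pow(Add(Mul(4096, Add(4, 64, 2390976)), 3658), Rational(1, 2)) = Pow(Add(Mul(4096, 2391044), 3658), Rational(1, 2)) = Pow(Add(9793716224, 3658), Rational(1, 2)) = Pow(9793719882, Rational(1, 2)) = Mul(27, Pow(13434458, Rational(1, 2)))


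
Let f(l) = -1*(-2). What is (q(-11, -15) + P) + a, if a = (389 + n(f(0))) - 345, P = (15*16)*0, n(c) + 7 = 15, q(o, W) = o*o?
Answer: 173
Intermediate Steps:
q(o, W) = o**2
f(l) = 2
n(c) = 8 (n(c) = -7 + 15 = 8)
P = 0 (P = 240*0 = 0)
a = 52 (a = (389 + 8) - 345 = 397 - 345 = 52)
(q(-11, -15) + P) + a = ((-11)**2 + 0) + 52 = (121 + 0) + 52 = 121 + 52 = 173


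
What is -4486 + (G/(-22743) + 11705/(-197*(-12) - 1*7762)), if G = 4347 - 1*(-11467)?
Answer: -551083049791/122766714 ≈ -4488.9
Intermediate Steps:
G = 15814 (G = 4347 + 11467 = 15814)
-4486 + (G/(-22743) + 11705/(-197*(-12) - 1*7762)) = -4486 + (15814/(-22743) + 11705/(-197*(-12) - 1*7762)) = -4486 + (15814*(-1/22743) + 11705/(2364 - 7762)) = -4486 + (-15814/22743 + 11705/(-5398)) = -4486 + (-15814/22743 + 11705*(-1/5398)) = -4486 + (-15814/22743 - 11705/5398) = -4486 - 351570787/122766714 = -551083049791/122766714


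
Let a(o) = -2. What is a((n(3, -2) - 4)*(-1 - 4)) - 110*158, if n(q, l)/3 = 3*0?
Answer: -17382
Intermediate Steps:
n(q, l) = 0 (n(q, l) = 3*(3*0) = 3*0 = 0)
a((n(3, -2) - 4)*(-1 - 4)) - 110*158 = -2 - 110*158 = -2 - 17380 = -17382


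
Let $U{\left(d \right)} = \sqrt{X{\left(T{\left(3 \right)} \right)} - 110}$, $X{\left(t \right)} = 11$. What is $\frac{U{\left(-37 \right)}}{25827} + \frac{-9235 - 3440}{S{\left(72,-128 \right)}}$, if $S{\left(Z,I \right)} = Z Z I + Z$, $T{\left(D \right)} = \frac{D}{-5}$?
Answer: $\frac{845}{44232} + \frac{i \sqrt{11}}{8609} \approx 0.019104 + 0.00038525 i$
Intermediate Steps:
$T{\left(D \right)} = - \frac{D}{5}$ ($T{\left(D \right)} = D \left(- \frac{1}{5}\right) = - \frac{D}{5}$)
$U{\left(d \right)} = 3 i \sqrt{11}$ ($U{\left(d \right)} = \sqrt{11 - 110} = \sqrt{-99} = 3 i \sqrt{11}$)
$S{\left(Z,I \right)} = Z + I Z^{2}$ ($S{\left(Z,I \right)} = Z^{2} I + Z = I Z^{2} + Z = Z + I Z^{2}$)
$\frac{U{\left(-37 \right)}}{25827} + \frac{-9235 - 3440}{S{\left(72,-128 \right)}} = \frac{3 i \sqrt{11}}{25827} + \frac{-9235 - 3440}{72 \left(1 - 9216\right)} = 3 i \sqrt{11} \cdot \frac{1}{25827} - \frac{12675}{72 \left(1 - 9216\right)} = \frac{i \sqrt{11}}{8609} - \frac{12675}{72 \left(-9215\right)} = \frac{i \sqrt{11}}{8609} - \frac{12675}{-663480} = \frac{i \sqrt{11}}{8609} - - \frac{845}{44232} = \frac{i \sqrt{11}}{8609} + \frac{845}{44232} = \frac{845}{44232} + \frac{i \sqrt{11}}{8609}$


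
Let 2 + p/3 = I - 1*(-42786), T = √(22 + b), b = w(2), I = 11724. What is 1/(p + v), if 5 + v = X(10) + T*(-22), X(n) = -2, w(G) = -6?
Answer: 1/163429 ≈ 6.1189e-6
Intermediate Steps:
b = -6
T = 4 (T = √(22 - 6) = √16 = 4)
v = -95 (v = -5 + (-2 + 4*(-22)) = -5 + (-2 - 88) = -5 - 90 = -95)
p = 163524 (p = -6 + 3*(11724 - 1*(-42786)) = -6 + 3*(11724 + 42786) = -6 + 3*54510 = -6 + 163530 = 163524)
1/(p + v) = 1/(163524 - 95) = 1/163429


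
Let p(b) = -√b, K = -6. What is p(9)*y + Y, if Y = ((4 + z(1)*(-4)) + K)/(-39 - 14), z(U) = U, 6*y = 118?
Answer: -3121/53 ≈ -58.887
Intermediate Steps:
y = 59/3 (y = (⅙)*118 = 59/3 ≈ 19.667)
Y = 6/53 (Y = ((4 + 1*(-4)) - 6)/(-39 - 14) = ((4 - 4) - 6)/(-53) = (0 - 6)*(-1/53) = -6*(-1/53) = 6/53 ≈ 0.11321)
p(9)*y + Y = -√9*(59/3) + 6/53 = -1*3*(59/3) + 6/53 = -3*59/3 + 6/53 = -59 + 6/53 = -3121/53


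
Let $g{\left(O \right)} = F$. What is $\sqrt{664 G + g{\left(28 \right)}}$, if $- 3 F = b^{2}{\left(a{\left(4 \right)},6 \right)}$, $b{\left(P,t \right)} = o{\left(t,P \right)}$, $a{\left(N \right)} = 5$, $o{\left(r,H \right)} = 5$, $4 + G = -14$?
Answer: $\frac{i \sqrt{107643}}{3} \approx 109.36 i$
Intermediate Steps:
$G = -18$ ($G = -4 - 14 = -18$)
$b{\left(P,t \right)} = 5$
$F = - \frac{25}{3}$ ($F = - \frac{5^{2}}{3} = \left(- \frac{1}{3}\right) 25 = - \frac{25}{3} \approx -8.3333$)
$g{\left(O \right)} = - \frac{25}{3}$
$\sqrt{664 G + g{\left(28 \right)}} = \sqrt{664 \left(-18\right) - \frac{25}{3}} = \sqrt{-11952 - \frac{25}{3}} = \sqrt{- \frac{35881}{3}} = \frac{i \sqrt{107643}}{3}$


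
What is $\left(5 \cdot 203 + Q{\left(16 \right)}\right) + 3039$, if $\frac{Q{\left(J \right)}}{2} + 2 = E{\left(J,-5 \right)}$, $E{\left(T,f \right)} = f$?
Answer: $4040$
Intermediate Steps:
$Q{\left(J \right)} = -14$ ($Q{\left(J \right)} = -4 + 2 \left(-5\right) = -4 - 10 = -14$)
$\left(5 \cdot 203 + Q{\left(16 \right)}\right) + 3039 = \left(5 \cdot 203 - 14\right) + 3039 = \left(1015 - 14\right) + 3039 = 1001 + 3039 = 4040$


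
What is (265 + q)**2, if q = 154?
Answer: 175561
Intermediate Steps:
(265 + q)**2 = (265 + 154)**2 = 419**2 = 175561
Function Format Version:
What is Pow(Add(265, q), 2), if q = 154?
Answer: 175561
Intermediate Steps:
Pow(Add(265, q), 2) = Pow(Add(265, 154), 2) = Pow(419, 2) = 175561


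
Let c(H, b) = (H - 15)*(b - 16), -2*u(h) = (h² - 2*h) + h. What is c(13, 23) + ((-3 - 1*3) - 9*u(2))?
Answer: -11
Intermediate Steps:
u(h) = h/2 - h²/2 (u(h) = -((h² - 2*h) + h)/2 = -(h² - h)/2 = h/2 - h²/2)
c(H, b) = (-16 + b)*(-15 + H) (c(H, b) = (-15 + H)*(-16 + b) = (-16 + b)*(-15 + H))
c(13, 23) + ((-3 - 1*3) - 9*u(2)) = (240 - 16*13 - 15*23 + 13*23) + ((-3 - 1*3) - 9*2*(1 - 1*2)/2) = (240 - 208 - 345 + 299) + ((-3 - 3) - 9*2*(1 - 2)/2) = -14 + (-6 - 9*2*(-1)/2) = -14 + (-6 - 9*(-1)) = -14 + (-6 + 9) = -14 + 3 = -11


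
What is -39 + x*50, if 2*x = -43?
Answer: -1114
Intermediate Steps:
x = -43/2 (x = (½)*(-43) = -43/2 ≈ -21.500)
-39 + x*50 = -39 - 43/2*50 = -39 - 1075 = -1114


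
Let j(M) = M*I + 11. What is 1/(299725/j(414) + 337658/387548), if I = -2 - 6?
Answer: -639647974/57521607621 ≈ -0.011120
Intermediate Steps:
I = -8
j(M) = 11 - 8*M (j(M) = M*(-8) + 11 = -8*M + 11 = 11 - 8*M)
1/(299725/j(414) + 337658/387548) = 1/(299725/(11 - 8*414) + 337658/387548) = 1/(299725/(11 - 3312) + 337658*(1/387548)) = 1/(299725/(-3301) + 168829/193774) = 1/(299725*(-1/3301) + 168829/193774) = 1/(-299725/3301 + 168829/193774) = 1/(-57521607621/639647974) = -639647974/57521607621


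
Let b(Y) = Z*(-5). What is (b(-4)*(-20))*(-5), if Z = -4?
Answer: 2000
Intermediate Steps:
b(Y) = 20 (b(Y) = -4*(-5) = 20)
(b(-4)*(-20))*(-5) = (20*(-20))*(-5) = -400*(-5) = 2000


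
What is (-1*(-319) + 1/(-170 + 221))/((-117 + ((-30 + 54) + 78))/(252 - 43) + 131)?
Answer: 1700215/697782 ≈ 2.4366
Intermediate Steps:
(-1*(-319) + 1/(-170 + 221))/((-117 + ((-30 + 54) + 78))/(252 - 43) + 131) = (319 + 1/51)/((-117 + (24 + 78))/209 + 131) = (319 + 1/51)/((-117 + 102)*(1/209) + 131) = 16270/(51*(-15*1/209 + 131)) = 16270/(51*(-15/209 + 131)) = 16270/(51*(27364/209)) = (16270/51)*(209/27364) = 1700215/697782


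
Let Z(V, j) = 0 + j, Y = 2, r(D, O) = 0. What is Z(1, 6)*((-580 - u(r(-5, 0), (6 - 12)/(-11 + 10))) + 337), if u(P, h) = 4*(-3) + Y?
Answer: -1398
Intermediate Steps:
Z(V, j) = j
u(P, h) = -10 (u(P, h) = 4*(-3) + 2 = -12 + 2 = -10)
Z(1, 6)*((-580 - u(r(-5, 0), (6 - 12)/(-11 + 10))) + 337) = 6*((-580 - 1*(-10)) + 337) = 6*((-580 + 10) + 337) = 6*(-570 + 337) = 6*(-233) = -1398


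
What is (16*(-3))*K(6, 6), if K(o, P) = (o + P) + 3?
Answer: -720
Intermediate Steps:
K(o, P) = 3 + P + o (K(o, P) = (P + o) + 3 = 3 + P + o)
(16*(-3))*K(6, 6) = (16*(-3))*(3 + 6 + 6) = -48*15 = -720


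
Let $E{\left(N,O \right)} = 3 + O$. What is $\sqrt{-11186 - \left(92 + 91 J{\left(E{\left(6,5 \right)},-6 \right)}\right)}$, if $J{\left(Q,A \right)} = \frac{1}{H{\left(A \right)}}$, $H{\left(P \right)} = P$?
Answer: $\frac{i \sqrt{405462}}{6} \approx 106.13 i$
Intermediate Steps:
$J{\left(Q,A \right)} = \frac{1}{A}$
$\sqrt{-11186 - \left(92 + 91 J{\left(E{\left(6,5 \right)},-6 \right)}\right)} = \sqrt{-11186 - \left(92 + \frac{91}{-6}\right)} = \sqrt{-11186 - \frac{461}{6}} = \sqrt{- \frac{67577}{6}} = \frac{i \sqrt{405462}}{6}$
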